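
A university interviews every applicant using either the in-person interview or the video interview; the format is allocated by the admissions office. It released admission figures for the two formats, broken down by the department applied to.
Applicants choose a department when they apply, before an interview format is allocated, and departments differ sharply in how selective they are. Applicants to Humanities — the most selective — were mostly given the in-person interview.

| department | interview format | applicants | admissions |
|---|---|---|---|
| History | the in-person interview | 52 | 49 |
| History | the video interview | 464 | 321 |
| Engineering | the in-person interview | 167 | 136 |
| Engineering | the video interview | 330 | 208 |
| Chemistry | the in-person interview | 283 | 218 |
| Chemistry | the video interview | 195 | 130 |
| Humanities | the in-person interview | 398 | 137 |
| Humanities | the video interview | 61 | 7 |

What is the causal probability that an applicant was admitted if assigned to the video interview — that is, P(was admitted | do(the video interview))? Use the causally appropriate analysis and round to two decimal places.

0.53

The imbalance in department arose from how applicants were allocated, not from anything the interview format did; and department independently affects the outcome. The pooled gap is confounded — condition on department.
Standardising the video interview to the population department mix: 0.265·321/464 + 0.255·208/330 + 0.245·130/195 + 0.235·7/61 = 0.534.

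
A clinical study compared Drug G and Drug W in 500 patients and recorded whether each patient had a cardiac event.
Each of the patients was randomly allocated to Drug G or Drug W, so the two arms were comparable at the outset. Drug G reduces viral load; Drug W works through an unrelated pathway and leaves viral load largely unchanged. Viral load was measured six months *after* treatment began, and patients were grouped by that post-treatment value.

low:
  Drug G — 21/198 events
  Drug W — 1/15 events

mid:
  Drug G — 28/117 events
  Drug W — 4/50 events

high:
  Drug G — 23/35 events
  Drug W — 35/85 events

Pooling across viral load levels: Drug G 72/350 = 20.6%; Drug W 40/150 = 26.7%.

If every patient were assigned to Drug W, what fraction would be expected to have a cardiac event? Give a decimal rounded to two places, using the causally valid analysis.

0.27

The viral load-specific comparison favours Drug W throughout, but the pooled figures favour Drug G. The question is whether to condition on viral load.
Viral load is downstream of the drug. One should not condition on a consequence of treatment, so the overall rates are the right comparison.
So P(outcome | do(Drug W)) is just the pooled rate for Drug W: 40/150 = 0.267.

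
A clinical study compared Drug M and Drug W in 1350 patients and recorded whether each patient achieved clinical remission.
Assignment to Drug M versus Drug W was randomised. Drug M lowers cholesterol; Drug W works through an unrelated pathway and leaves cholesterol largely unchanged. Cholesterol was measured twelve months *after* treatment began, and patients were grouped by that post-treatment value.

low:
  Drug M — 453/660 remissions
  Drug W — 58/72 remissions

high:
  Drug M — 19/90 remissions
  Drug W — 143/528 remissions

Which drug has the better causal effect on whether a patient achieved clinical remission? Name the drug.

The stratified and pooled comparisons disagree (Drug W wins within each cholesterol; Drug M wins overall), so the answer turns on the causal role of cholesterol.
Cholesterol is recorded after the drug and is itself shifted by it — it sits on the causal path from drug to outcome. Conditioning on a mediator would strip out part of the effect we want; the pooled comparison gives the total causal effect.
Pooled: Drug M 62.9% vs Drug W 33.5%; Drug M is higher overall.

Drug M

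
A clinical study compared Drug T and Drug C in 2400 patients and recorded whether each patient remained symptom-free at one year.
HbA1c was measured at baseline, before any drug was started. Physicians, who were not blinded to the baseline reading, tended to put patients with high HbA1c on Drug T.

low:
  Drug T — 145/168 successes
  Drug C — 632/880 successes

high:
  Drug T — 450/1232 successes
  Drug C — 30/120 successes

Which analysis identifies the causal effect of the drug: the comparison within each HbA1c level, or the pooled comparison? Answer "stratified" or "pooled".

stratified

HbA1c satisfies the back-door criterion: it is not a descendant of the drug, and it blocks the spurious path from drug to outcome. Adjusting for it (i.e., using the within-HbA1c rates) gives the causal effect.
Within each level — low: 86.3% vs 71.8%; high: 36.5% vs 25.0% — Drug T is higher every time.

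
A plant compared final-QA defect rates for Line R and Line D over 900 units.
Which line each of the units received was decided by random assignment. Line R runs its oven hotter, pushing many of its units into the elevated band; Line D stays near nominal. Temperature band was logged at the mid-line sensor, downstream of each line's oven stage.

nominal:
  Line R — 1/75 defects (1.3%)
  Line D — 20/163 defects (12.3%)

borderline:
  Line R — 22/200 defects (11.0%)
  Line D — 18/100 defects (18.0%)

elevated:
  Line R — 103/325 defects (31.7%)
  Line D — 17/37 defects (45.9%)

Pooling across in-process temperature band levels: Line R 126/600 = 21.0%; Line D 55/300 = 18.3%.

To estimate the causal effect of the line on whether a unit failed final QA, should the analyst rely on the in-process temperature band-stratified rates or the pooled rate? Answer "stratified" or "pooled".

In-process temperature band lies on the pathway line → in-process temperature band → outcome, so adjusting for it blocks the indirect effect. For the total causal effect of line, use the unadjusted pooled rates.
Pooled: Line R 21.0% vs Line D 18.3%; Line D is lower overall.

pooled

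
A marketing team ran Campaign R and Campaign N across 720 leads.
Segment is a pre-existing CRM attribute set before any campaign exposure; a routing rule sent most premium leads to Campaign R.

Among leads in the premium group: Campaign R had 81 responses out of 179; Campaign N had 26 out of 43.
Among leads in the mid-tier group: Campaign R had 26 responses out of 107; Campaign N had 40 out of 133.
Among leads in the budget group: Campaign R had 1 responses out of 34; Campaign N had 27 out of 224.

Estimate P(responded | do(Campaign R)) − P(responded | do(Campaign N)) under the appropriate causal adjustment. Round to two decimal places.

-0.10

The customer segment-specific comparison favours Campaign N throughout, but the pooled figures favour Campaign R. The question is whether to condition on customer segment.
Here customer segment is a common cause — it drives both which campaign a case falls under and the outcome. The crude comparison mixes populations; the stratum-specific rates are the causally relevant ones.
Adjusting over the population distribution of customer segment: 0.308·(0.453−0.605) + 0.333·(0.243−0.301) + 0.358·(0.029−0.121) = -0.099.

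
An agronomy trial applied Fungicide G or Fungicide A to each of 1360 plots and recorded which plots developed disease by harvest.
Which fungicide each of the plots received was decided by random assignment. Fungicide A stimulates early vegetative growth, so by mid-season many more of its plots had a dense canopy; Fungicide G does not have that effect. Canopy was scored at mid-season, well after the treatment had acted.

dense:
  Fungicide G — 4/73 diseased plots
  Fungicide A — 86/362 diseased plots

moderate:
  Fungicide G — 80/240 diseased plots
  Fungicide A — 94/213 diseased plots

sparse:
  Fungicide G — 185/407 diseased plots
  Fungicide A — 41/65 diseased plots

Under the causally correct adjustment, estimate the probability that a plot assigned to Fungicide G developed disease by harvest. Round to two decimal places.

Fungicide G is lower inside every mid-season canopy stratum but Fungicide A is lower in aggregate. Whether to stratify depends on how mid-season canopy relates to the fungicide.
Because the fungicide influences mid-season canopy, mid-season canopy is a post-treatment mediator, not a confounder. Stratifying on it would bias the estimate; the causal effect is the crude pooled difference.
So P(outcome | do(Fungicide G)) is just the pooled rate for Fungicide G: 269/720 = 0.374.

0.37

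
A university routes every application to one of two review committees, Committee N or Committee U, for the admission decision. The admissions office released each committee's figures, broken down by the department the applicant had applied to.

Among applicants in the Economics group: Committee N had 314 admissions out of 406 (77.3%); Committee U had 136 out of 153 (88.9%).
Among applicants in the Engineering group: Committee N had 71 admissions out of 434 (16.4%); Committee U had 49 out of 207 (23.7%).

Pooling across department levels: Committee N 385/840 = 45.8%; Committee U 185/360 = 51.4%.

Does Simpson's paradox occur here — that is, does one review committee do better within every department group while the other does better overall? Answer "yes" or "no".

no

Within each department level (Economics 77.3% vs 88.9%; Engineering 16.4% vs 23.7%), Committee U has the higher rate every time. Pooled: 45.8% vs 51.4% — Committee U has the higher rate overall. They agree.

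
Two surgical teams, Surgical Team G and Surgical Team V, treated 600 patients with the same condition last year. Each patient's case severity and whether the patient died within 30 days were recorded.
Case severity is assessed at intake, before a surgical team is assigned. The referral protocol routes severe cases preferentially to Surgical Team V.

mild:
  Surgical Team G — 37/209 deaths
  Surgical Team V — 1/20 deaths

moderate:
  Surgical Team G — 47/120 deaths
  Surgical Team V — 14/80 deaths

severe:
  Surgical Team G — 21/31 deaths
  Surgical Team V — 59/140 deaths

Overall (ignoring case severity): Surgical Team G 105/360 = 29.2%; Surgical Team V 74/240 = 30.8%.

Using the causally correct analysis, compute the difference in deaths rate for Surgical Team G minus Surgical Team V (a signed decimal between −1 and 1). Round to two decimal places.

Surgical Team V is lower inside every case severity stratum but Surgical Team G is lower in aggregate. Whether to stratify depends on how case severity relates to the surgical team.
The imbalance in case severity arose from how patients were allocated, not from anything the surgical team did; and case severity independently affects the outcome. The pooled gap is confounded — condition on case severity.
Adjusting over the population distribution of case severity: 0.382·(0.177−0.050) + 0.333·(0.392−0.175) + 0.285·(0.677−0.421) = +0.194.

+0.19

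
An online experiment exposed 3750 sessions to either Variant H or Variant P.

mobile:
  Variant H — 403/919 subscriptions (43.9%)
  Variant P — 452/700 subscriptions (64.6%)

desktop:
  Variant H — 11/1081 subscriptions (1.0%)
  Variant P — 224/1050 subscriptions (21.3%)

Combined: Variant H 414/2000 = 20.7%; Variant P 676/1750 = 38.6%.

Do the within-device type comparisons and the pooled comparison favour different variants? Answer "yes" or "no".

no

Within each device type level (mobile 43.9% vs 64.6%; desktop 1.0% vs 21.3%), Variant P has the higher rate every time. Pooled: 20.7% vs 38.6% — Variant P has the higher rate overall. They agree.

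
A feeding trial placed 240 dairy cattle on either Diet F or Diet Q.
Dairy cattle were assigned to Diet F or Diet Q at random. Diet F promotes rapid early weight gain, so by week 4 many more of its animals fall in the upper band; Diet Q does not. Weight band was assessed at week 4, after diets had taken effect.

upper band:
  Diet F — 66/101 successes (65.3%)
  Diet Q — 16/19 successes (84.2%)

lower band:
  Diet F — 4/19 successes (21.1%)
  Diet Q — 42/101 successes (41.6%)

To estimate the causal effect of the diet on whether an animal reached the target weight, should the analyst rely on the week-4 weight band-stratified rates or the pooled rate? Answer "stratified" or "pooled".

pooled

Diet Q is higher inside every week-4 weight band stratum but Diet F is higher in aggregate. Whether to stratify depends on how week-4 weight band relates to the diet.
Stratifying would compare diets among dairy cattle the diets themselves sorted into week-4 weight band groups — a form of selection on an intermediate. The unconditioned pooled rates give the total causal effect.
Pooled: Diet F 58.3% vs Diet Q 48.3%; Diet F is higher overall.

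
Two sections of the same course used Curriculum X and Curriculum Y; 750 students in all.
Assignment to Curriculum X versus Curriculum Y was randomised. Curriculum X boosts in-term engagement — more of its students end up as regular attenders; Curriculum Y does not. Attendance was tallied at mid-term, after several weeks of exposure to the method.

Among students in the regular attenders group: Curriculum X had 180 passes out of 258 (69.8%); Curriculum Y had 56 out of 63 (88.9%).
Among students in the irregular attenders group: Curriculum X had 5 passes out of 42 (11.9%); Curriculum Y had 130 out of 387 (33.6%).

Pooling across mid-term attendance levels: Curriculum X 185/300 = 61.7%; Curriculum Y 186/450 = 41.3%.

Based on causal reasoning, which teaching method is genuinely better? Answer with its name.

Curriculum X

Stratifying would compare teaching methods among students the teaching methods themselves sorted into mid-term attendance groups — a form of selection on an intermediate. The unconditioned pooled rates give the total causal effect.
Pooled: Curriculum X 61.7% vs Curriculum Y 41.3%; Curriculum X is higher overall.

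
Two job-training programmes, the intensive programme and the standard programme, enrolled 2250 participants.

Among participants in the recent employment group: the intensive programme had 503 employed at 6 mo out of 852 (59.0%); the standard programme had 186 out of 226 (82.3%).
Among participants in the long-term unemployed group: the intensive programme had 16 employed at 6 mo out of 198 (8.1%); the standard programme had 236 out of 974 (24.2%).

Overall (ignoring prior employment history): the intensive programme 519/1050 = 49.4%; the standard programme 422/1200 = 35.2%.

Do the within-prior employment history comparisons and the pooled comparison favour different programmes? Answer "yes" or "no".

Within each prior employment history level (recent employment 59.0% vs 82.3%; long-term unemployed 8.1% vs 24.2%), the standard programme has the higher rate every time. Pooled: 49.4% vs 35.2% — the intensive programme has the higher rate overall. The two comparisons disagree.

yes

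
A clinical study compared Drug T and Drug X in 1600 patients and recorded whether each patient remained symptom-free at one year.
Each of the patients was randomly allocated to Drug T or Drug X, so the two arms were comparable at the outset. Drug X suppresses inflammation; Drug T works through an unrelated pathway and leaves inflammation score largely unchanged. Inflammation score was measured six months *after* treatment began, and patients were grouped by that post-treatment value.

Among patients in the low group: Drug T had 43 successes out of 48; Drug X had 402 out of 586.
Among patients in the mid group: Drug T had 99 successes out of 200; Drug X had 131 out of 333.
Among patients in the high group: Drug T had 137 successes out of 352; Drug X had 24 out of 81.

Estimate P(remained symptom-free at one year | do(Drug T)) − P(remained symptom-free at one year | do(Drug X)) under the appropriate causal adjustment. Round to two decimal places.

The stratified and pooled comparisons disagree (Drug T wins within each inflammation score; Drug X wins overall), so the answer turns on the causal role of inflammation score.
Inflammation score is recorded after the drug and is itself shifted by it — it sits on the causal path from drug to outcome. Conditioning on a mediator would strip out part of the effect we want; the pooled comparison gives the total causal effect.
The causal difference is the pooled difference: 0.465 − 0.557 = -0.092.

-0.09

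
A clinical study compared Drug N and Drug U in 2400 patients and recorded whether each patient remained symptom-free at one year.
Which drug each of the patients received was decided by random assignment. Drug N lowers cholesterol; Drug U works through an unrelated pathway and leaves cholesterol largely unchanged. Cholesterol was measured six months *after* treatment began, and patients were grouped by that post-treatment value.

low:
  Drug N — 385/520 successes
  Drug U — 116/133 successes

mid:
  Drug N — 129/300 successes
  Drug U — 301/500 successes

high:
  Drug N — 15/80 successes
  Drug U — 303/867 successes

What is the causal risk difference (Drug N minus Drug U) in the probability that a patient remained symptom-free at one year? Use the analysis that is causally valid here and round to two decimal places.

The cholesterol-specific comparison favours Drug U throughout, but the pooled figures favour Drug N. The question is whether to condition on cholesterol.
The distribution of cholesterol is itself part of what the drug does — it is an intermediate outcome. Holding it fixed would remove that part of the effect; the total effect is the pooled difference.
The causal difference is the pooled difference: 0.588 − 0.480 = +0.108.

+0.11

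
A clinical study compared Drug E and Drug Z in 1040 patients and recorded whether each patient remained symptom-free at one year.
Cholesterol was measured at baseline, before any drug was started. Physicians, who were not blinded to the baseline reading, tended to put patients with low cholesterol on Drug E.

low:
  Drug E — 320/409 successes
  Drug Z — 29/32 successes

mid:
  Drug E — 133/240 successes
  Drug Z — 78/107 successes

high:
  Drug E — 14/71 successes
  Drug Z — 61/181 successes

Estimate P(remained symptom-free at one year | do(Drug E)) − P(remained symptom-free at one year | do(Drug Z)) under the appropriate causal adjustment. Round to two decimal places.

-0.14

The stratified and pooled comparisons disagree (Drug Z wins within each cholesterol; Drug E wins overall), so the answer turns on the causal role of cholesterol.
Nothing the drug does changes cholesterol; the imbalance is an allocation artefact. With cholesterol also predicting the outcome, the pooled figure is confounded, and the within-stratum comparison is the causal one.
Adjusting over the population distribution of cholesterol: 0.424·(0.782−0.906) + 0.334·(0.554−0.729) + 0.242·(0.197−0.337) = -0.145.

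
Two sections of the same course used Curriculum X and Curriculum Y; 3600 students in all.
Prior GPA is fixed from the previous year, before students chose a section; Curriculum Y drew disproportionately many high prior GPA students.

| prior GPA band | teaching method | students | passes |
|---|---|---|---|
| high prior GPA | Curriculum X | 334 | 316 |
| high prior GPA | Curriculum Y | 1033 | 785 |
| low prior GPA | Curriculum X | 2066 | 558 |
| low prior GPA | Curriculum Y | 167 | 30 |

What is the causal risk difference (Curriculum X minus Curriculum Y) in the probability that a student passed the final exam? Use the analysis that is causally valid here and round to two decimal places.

Curriculum X is higher inside every prior GPA band stratum but Curriculum Y is higher in aggregate. Whether to stratify depends on how prior GPA band relates to the teaching method.
The imbalance in prior GPA band arose from how students were allocated, not from anything the teaching method did; and prior GPA band independently affects the outcome. The pooled gap is confounded — condition on prior GPA band.
Adjusting over the population distribution of prior GPA band: 0.380·(0.946−0.760) + 0.620·(0.270−0.180) = +0.127.

+0.13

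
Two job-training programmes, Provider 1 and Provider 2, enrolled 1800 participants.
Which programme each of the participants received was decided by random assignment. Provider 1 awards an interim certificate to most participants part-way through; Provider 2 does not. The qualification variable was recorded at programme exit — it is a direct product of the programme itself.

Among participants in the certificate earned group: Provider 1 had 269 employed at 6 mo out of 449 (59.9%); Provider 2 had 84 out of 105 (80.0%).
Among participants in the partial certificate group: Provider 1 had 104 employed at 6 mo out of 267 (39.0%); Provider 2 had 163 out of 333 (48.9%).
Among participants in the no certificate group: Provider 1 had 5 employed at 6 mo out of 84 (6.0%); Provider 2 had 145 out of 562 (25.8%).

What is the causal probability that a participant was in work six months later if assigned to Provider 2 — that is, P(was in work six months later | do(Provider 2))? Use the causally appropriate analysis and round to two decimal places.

Within every qualification attained during the programme level Provider 2 has the higher rate, yet pooled Provider 1 does — Simpson's reversal.
Qualification attained during the programme lies on the pathway programme → qualification attained during the programme → outcome, so adjusting for it blocks the indirect effect. For the total causal effect of programme, use the unadjusted pooled rates.
So P(outcome | do(Provider 2)) is just the pooled rate for Provider 2: 392/1000 = 0.392.

0.39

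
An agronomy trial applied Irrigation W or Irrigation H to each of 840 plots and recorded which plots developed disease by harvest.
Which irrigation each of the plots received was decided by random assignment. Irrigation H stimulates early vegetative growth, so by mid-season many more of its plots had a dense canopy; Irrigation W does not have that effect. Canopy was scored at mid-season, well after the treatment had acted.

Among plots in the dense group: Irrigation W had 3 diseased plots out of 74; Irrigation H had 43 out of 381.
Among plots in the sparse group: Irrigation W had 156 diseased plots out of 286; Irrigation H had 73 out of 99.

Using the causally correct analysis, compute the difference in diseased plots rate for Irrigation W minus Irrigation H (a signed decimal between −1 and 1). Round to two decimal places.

+0.20

The stratified and pooled comparisons disagree (Irrigation W wins within each mid-season canopy; Irrigation H wins overall), so the answer turns on the causal role of mid-season canopy.
Mid-season canopy is recorded after the irrigation and is itself shifted by it — it sits on the causal path from irrigation to outcome. Conditioning on a mediator would strip out part of the effect we want; the pooled comparison gives the total causal effect.
The causal difference is the pooled difference: 0.442 − 0.242 = +0.200.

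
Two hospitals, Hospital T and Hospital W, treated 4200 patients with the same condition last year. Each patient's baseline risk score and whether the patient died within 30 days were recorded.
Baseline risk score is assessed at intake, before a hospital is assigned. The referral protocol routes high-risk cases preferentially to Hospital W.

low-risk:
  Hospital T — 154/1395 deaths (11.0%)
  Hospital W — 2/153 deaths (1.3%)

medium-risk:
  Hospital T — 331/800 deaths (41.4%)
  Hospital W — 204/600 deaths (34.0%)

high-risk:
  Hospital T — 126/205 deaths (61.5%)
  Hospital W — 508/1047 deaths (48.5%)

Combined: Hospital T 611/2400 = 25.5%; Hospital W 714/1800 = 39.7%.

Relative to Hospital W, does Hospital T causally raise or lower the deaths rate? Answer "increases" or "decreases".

Nothing the hospital does changes baseline risk score; the imbalance is an allocation artefact. With baseline risk score also predicting the outcome, the pooled figure is confounded, and the within-stratum comparison is the causal one.
Within each level — low-risk: 11.0% vs 1.3%; medium-risk: 41.4% vs 34.0%; high-risk: 61.5% vs 48.5% — Hospital W is lower every time.

increases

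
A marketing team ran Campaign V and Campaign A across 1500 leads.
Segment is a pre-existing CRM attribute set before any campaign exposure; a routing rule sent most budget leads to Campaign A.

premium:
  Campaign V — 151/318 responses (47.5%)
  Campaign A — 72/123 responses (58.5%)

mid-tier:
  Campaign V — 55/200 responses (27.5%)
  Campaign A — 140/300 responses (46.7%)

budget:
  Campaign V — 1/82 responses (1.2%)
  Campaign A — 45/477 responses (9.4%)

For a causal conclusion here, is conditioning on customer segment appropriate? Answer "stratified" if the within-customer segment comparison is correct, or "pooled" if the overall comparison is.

stratified

Campaign A is higher inside every customer segment stratum but Campaign V is higher in aggregate. Whether to stratify depends on how customer segment relates to the campaign.
Here customer segment is a common cause — it drives both which campaign a case falls under and the outcome. The crude comparison mixes populations; the stratum-specific rates are the causally relevant ones.
Within each level — premium: 47.5% vs 58.5%; mid-tier: 27.5% vs 46.7%; budget: 1.2% vs 9.4% — Campaign A is higher every time.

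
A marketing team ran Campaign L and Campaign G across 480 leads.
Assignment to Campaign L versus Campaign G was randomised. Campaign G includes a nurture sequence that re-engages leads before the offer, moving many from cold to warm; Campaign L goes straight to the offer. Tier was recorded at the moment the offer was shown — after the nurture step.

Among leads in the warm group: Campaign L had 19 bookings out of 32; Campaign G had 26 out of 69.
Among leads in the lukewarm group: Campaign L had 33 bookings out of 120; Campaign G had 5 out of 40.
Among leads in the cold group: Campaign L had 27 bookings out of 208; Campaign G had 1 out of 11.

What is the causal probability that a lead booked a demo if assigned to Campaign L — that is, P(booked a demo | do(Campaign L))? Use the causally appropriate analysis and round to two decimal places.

Stratifying would compare campaigns among leads the campaigns themselves sorted into engagement tier groups — a form of selection on an intermediate. The unconditioned pooled rates give the total causal effect.
So P(outcome | do(Campaign L)) is just the pooled rate for Campaign L: 79/360 = 0.219.

0.22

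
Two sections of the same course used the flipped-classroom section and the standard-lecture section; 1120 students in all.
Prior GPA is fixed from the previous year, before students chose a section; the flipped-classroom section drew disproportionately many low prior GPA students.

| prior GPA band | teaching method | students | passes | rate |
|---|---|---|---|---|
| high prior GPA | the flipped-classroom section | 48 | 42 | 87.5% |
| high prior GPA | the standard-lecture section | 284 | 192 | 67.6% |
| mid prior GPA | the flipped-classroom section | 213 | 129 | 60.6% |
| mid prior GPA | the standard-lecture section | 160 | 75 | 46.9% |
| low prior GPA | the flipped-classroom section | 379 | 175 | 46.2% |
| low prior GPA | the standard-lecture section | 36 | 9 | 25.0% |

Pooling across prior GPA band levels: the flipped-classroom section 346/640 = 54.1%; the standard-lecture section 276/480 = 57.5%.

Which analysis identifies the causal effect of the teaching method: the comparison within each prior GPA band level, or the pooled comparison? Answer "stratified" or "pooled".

stratified

Prior GPA band differs across teaching methods for reasons unrelated to any effect of the teaching method itself, and it separately predicts the outcome — a classic confounder. We must compare within prior GPA band levels.
Within each level — high prior GPA: 87.5% vs 67.6%; mid prior GPA: 60.6% vs 46.9%; low prior GPA: 46.2% vs 25.0% — the flipped-classroom section is higher every time.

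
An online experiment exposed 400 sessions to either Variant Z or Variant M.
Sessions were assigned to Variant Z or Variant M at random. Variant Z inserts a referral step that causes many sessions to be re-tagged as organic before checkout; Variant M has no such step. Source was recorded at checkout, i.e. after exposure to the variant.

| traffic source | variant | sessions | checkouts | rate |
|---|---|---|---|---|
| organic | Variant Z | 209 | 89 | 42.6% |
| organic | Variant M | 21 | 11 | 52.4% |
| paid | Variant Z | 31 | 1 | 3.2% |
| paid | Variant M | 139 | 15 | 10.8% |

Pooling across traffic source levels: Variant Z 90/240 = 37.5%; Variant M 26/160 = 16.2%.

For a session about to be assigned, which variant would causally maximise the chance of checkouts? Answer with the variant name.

Variant Z

Stratifying would compare variants among sessions the variants themselves sorted into traffic source groups — a form of selection on an intermediate. The unconditioned pooled rates give the total causal effect.
Pooled: Variant Z 37.5% vs Variant M 16.2%; Variant Z is higher overall.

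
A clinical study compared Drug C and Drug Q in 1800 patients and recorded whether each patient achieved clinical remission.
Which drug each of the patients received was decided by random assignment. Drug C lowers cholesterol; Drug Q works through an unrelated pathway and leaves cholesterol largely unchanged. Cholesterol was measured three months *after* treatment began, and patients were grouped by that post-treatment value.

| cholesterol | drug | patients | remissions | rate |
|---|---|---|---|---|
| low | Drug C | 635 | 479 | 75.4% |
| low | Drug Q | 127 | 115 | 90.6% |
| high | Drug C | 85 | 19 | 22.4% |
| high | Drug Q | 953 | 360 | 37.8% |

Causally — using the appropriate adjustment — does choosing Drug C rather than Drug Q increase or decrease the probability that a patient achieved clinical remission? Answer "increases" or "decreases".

Cholesterol lies on the pathway drug → cholesterol → outcome, so adjusting for it blocks the indirect effect. For the total causal effect of drug, use the unadjusted pooled rates.
Pooled: Drug C 69.2% vs Drug Q 44.0%; Drug C is higher overall.

increases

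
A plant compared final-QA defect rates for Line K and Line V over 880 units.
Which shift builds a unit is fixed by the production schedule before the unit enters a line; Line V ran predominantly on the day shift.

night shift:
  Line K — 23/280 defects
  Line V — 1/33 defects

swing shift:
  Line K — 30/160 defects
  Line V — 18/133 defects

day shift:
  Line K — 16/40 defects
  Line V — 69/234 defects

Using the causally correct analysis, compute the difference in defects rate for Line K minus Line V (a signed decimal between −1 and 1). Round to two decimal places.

+0.07

Since shift is a pre-existing factor (not a product of the line) and it affects the outcome on its own, it is a confounder. The stratified rates, not the pooled rate, identify the causal effect.
Adjusting over the population distribution of shift: 0.356·(0.082−0.030) + 0.333·(0.188−0.135) + 0.311·(0.400−0.295) = +0.069.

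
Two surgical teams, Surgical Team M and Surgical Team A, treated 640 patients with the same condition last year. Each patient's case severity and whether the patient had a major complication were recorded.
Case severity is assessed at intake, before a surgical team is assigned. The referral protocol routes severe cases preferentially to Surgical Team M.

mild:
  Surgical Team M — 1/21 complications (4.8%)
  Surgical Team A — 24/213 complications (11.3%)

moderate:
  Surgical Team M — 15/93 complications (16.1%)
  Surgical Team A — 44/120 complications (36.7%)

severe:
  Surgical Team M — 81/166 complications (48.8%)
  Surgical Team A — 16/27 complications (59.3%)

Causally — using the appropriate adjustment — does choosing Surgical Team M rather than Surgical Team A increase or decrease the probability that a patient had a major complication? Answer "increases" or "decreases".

decreases

The case severity-specific comparison favours Surgical Team M throughout, but the pooled figures favour Surgical Team A. The question is whether to condition on case severity.
Here case severity is a common cause — it drives both which surgical team a case falls under and the outcome. The crude comparison mixes populations; the stratum-specific rates are the causally relevant ones.
Within each level — mild: 4.8% vs 11.3%; moderate: 16.1% vs 36.7%; severe: 48.8% vs 59.3% — Surgical Team M is lower every time.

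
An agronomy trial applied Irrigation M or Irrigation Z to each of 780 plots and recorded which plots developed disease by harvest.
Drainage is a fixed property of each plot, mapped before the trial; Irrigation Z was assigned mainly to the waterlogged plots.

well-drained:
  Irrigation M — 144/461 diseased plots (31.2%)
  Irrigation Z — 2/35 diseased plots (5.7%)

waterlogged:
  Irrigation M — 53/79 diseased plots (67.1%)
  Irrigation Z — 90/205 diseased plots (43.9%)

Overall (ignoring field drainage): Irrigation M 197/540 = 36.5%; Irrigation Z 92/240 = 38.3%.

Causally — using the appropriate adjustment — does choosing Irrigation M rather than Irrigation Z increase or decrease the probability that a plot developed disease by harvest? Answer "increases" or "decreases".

Nothing the irrigation does changes field drainage; the imbalance is an allocation artefact. With field drainage also predicting the outcome, the pooled figure is confounded, and the within-stratum comparison is the causal one.
Within each level — well-drained: 31.2% vs 5.7%; waterlogged: 67.1% vs 43.9% — Irrigation Z is lower every time.

increases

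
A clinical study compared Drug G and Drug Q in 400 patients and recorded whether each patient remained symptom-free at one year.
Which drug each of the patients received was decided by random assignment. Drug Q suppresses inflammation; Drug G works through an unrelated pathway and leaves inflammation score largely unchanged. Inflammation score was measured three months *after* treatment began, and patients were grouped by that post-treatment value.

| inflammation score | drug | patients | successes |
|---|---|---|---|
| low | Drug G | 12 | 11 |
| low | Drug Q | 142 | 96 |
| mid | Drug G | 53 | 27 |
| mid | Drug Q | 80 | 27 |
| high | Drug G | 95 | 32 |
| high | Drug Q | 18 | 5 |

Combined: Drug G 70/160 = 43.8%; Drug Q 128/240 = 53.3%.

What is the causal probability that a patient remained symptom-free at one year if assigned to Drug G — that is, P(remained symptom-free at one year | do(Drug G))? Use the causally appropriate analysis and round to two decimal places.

0.44

Drug G is higher inside every inflammation score stratum but Drug Q is higher in aggregate. Whether to stratify depends on how inflammation score relates to the drug.
Stratifying would compare drugs among patients the drugs themselves sorted into inflammation score groups — a form of selection on an intermediate. The unconditioned pooled rates give the total causal effect.
So P(outcome | do(Drug G)) is just the pooled rate for Drug G: 70/160 = 0.438.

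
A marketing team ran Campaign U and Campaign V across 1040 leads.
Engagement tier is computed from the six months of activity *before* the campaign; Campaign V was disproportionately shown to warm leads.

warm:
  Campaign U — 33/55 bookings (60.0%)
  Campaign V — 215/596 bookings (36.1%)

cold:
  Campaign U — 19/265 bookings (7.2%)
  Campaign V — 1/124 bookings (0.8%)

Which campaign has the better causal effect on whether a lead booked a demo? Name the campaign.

The engagement tier-specific comparison favours Campaign U throughout, but the pooled figures favour Campaign V. The question is whether to condition on engagement tier.
Here engagement tier is a common cause — it drives both which campaign a case falls under and the outcome. The crude comparison mixes populations; the stratum-specific rates are the causally relevant ones.
Within each level — warm: 60.0% vs 36.1%; cold: 7.2% vs 0.8% — Campaign U is higher every time.

Campaign U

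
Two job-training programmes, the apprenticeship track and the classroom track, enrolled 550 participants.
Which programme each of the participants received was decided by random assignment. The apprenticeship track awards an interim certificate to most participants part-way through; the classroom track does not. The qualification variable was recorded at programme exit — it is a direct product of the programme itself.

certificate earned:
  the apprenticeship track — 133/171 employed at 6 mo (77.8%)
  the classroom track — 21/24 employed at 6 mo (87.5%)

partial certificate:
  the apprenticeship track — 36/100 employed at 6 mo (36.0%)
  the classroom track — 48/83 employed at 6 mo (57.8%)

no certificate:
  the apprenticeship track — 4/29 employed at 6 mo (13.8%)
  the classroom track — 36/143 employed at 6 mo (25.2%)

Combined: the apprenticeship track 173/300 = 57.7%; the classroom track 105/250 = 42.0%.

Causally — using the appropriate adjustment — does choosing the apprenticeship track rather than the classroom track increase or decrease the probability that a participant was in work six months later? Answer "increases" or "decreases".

increases

Within every qualification attained during the programme level the classroom track has the higher rate, yet pooled the apprenticeship track does — Simpson's reversal.
The distribution of qualification attained during the programme is itself part of what the programme does — it is an intermediate outcome. Holding it fixed would remove that part of the effect; the total effect is the pooled difference.
Pooled: the apprenticeship track 57.7% vs the classroom track 42.0%; the apprenticeship track is higher overall.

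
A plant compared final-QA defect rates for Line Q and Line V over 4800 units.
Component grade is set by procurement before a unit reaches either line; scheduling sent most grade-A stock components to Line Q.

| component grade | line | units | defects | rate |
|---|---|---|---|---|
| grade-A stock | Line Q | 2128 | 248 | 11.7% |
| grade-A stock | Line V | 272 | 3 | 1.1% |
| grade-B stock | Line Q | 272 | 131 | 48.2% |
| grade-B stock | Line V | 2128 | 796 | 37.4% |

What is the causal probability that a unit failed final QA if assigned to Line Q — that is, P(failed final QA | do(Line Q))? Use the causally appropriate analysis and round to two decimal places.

Component grade satisfies the back-door criterion: it is not a descendant of the line, and it blocks the spurious path from line to outcome. Adjusting for it (i.e., using the within-component grade rates) gives the causal effect.
Standardising Line Q to the population component grade mix: 0.500·248/2128 + 0.500·131/272 = 0.299.

0.30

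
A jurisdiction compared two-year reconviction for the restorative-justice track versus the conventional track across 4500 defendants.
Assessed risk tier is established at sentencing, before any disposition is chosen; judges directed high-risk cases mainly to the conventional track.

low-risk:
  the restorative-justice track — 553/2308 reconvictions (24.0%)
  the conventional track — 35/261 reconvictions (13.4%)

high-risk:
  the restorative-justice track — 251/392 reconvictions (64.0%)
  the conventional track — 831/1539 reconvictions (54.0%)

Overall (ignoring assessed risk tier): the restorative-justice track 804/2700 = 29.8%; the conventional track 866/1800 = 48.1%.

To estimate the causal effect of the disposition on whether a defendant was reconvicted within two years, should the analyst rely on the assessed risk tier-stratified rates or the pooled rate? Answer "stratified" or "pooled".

Within every assessed risk tier level the conventional track has the lower rate, yet pooled the restorative-justice track does — Simpson's reversal.
The imbalance in assessed risk tier arose from how defendants were allocated, not from anything the disposition did; and assessed risk tier independently affects the outcome. The pooled gap is confounded — condition on assessed risk tier.
Within each level — low-risk: 24.0% vs 13.4%; high-risk: 64.0% vs 54.0% — the conventional track is lower every time.

stratified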